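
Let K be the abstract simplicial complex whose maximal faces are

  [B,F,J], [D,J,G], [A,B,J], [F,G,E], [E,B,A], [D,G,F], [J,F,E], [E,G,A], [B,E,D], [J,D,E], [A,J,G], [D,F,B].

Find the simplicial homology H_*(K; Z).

H_0 ≅ Z,  H_1 ≅ Z/2Z,  H_2 = 0.

Fix the vertex order A < B < D < E < F < G < J and write every simplex with vertices in increasing order. Then dim K = 2 and the simplices of K are:

  0-simplices (7): A, B, D, E, F, G, J
  1-simplices (18): AB, AE, AG, AJ, BD, BE, BF, BJ, DE, DF, DG, DJ, EF, EG, EJ, FG, FJ, GJ
  2-simplices (12): ABE, ABJ, AEG, AGJ, BDE, BDF, BFJ, DEJ, DFG, DGJ, EFG, EFJ

Hence C_0 ≅ Z^7, C_1 ≅ Z^18, C_2 ≅ Z^12.

Boundary ∂_1: C_1 → C_0 sends each edge [p,q] (with p < q) to q − p. For instance
  ∂DG = G − D.
This gives a 7×18 integer matrix of rank 6; reducing to Smith normal form yields diagonal entries (1,1,1,1,1,1).

∂_2: C_2 → C_1 acts by ∂[p,q,r] = [q,r] − [p,r] + [p,q]. For instance
  ∂DEJ = EJ − DJ + DE,
  ∂AEG = EG − AG + AE.
The 18×12 boundary matrix has rank 12 and Smith normal form diag(1,1,1,1,1,1,1,1,1,1,1,2).

Reading off H_k = ker ∂_k / im ∂_{k+1}:

  H_0: rank C_0 − rank ∂_1 = 7 − 6 = 1, and the invariant factors of ∂_1 are all 1, so H_0 = Z.
  H_1: rank ker ∂_1 − rank ∂_2 = (18 − 6) − 12 = 0, and ∂_2 has invariant factor 2 > 1, so H_1 = Z/2Z.
  H_2: rank ker ∂_2 − rank ∂_3 = (12 − 12) − 0 = 0, and there is no ∂_3, so H_2 = 0.

As a check, the Euler characteristic is 7 − 18 + 12 = 1, which agrees with 1 − 0 + 0 = 1.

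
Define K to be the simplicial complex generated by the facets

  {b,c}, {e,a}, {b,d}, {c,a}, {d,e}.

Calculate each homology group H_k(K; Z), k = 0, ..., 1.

Take the total order a < b < c < d < e on the vertex set. Then K (dimension 1) consists of the simplices:

  0-simplices (5): a, b, c, d, e
  1-simplices (5): ac, ae, bc, bd, de

giving chain groups C_0 ≅ Z^5, C_1 ≅ Z^5.

The boundary map ∂_1: C_1 → C_0 sends each edge [p,q] (with p < q) to q − p. For instance
  ∂ae = e − a.
This gives a 5×5 integer matrix of rank 4; reducing to Smith normal form yields diagonal entries (1,1,1,1).

Computing H_k = (kernel of ∂_k) / (image of ∂_{k+1}):

  H_0: rank C_0 − rank ∂_1 = 5 − 4 = 1, and the invariant factors of ∂_1 are all 1, so H_0 = Z.
  H_1: rank ker ∂_1 − rank ∂_2 = (5 − 4) − 0 = 1, and there is no ∂_2, so H_1 = Z.

H_0 ≅ Z,  H_1 ≅ Z.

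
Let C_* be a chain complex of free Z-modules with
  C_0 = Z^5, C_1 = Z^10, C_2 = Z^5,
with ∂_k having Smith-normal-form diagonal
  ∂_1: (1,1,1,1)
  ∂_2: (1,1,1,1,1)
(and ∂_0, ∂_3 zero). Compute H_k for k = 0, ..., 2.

H_0 = Z,  H_1 = Z,  H_2 = 0.

H_0: b_0 = 5 − 0 − 4 = 1; torsion from ∂_1 factors > 1: none. So H_0 = Z.
H_1: b_1 = 10 − 4 − 5 = 1; torsion from ∂_2 factors > 1: none. So H_1 = Z.
H_2: b_2 = 5 − 5 − 0 = 0; torsion from ∂_3 factors > 1: none. So H_2 = 0.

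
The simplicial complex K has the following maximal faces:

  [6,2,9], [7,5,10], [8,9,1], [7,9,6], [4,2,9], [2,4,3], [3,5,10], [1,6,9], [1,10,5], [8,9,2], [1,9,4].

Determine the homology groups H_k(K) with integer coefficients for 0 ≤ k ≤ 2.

Order the vertices as 1 < 2 < 3 < 4 < 5 < 6 < 7 < 8 < 9 < 10. Listing each simplex with vertices in this order, K has dimension 2 with simplices:

  0-simplices (10): [1], [2], [3], [4], [5], [6], [7], [8], [9], [10]
  1-simplices (22): [1,4], [1,5], [1,6], [1,8], [1,9], [1,10], [2,3], [2,4], [2,6], [2,8], [2,9], [3,4], [3,5], [3,10], [4,9], [5,7], [5,10], [6,7], [6,9], [7,9], [7,10], [8,9]
  2-simplices (11): [1,4,9], [1,5,10], [1,6,9], [1,8,9], [2,3,4], [2,4,9], [2,6,9], [2,8,9], [3,5,10], [5,7,10], [6,7,9]

giving chain groups C_0 ≅ Z^10, C_1 ≅ Z^22, C_2 ≅ Z^11.

Boundary ∂_1: C_1 → C_0 maps an edge to its endpoints' difference, ∂[p,q] = q − p. For instance
  ∂[3,5] = [5] − [3].
The 10×22 boundary matrix has rank 9 and Smith normal form diag(1,1,1,1,1,1,1,1,1).

The boundary map ∂_2: C_2 → C_1 maps a triangle to the signed sum of its edges. For instance
  ∂[2,3,4] = [3,4] − [2,4] + [2,3],
  ∂[1,8,9] = [8,9] − [1,9] + [1,8].
The 22×11 boundary matrix has rank 11 and Smith normal form diag(1,1,1,1,1,1,1,1,1,1,1).

From H_k ≅ ker(∂_k) / im(∂_{k+1}) we obtain:

  H_0: rank C_0 − rank ∂_1 = 10 − 9 = 1, and the invariant factors of ∂_1 are all 1, so H_0 = Z.
  H_1: rank ker ∂_1 − rank ∂_2 = (22 − 9) − 11 = 2, and the invariant factors of ∂_2 are all 1, so H_1 = Z^2.
  H_2: rank ker ∂_2 − rank ∂_3 = (11 − 11) − 0 = 0, and there is no ∂_3, so H_2 = 0.

H_0 ≅ Z,  H_1 ≅ Z^2,  H_2 = 0.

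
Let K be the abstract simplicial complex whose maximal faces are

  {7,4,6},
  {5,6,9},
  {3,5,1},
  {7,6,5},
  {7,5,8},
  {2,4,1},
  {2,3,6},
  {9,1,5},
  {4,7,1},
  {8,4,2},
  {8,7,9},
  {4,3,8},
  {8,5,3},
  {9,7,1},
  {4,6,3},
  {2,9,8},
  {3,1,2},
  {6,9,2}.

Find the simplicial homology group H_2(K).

H_2 = 0.

Order the vertices as 1 < 2 < 3 < 4 < 5 < 6 < 7 < 8 < 9. Listing each simplex with vertices in this order, K has dimension 2 with simplices:

  0-simplices (9): [1], [2], [3], [4], [5], [6], [7], [8], [9]
  1-simplices (27): (27 of them)
  2-simplices (18): [1,2,3], [1,2,4], [1,3,5], [1,4,7], [1,5,9], [1,7,9], [2,3,6], [2,4,8], [2,6,9], [2,8,9], [3,4,6], [3,4,8], [3,5,8], [4,6,7], [5,6,7], [5,6,9], [5,7,8], [7,8,9]

so the chain groups are C_0 ≅ Z^9, C_1 ≅ Z^27, C_2 ≅ Z^18.

Boundary ∂_1: C_1 → C_0 maps an edge to its endpoints' difference, ∂[p,q] = q − p.
The 9×27 boundary matrix has rank 8 and Smith normal form diag(1,1,1,1,1,1,1,1).

∂_2: C_2 → C_1 acts by ∂[p,q,r] = [q,r] − [p,r] + [p,q]. For instance
  ∂[5,7,8] = [7,8] − [5,8] + [5,7],
  ∂[1,3,5] = [3,5] − [1,5] + [1,3].
The 27×18 boundary matrix has rank 18 and Smith normal form diag(1,1,1,1,1,1,1,1,1,1,1,1,1,1,1,1,1,2).

Reading off H_k = ker ∂_k / im ∂_{k+1}:

  H_2: rank ker ∂_2 − rank ∂_3 = (18 − 18) − 0 = 0, and there is no ∂_3, so H_2 ≅ 0.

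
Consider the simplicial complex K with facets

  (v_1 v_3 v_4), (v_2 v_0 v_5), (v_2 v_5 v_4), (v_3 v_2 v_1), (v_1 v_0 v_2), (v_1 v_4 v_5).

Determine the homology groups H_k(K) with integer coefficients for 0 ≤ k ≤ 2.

We work with the vertex ordering v_0 < v_1 < v_2 < v_3 < v_4 < v_5. The simplices of K, each written with vertices in increasing order, are:

  0-simplices (6): [v_0], [v_1], [v_2], [v_3], [v_4], [v_5]
  1-simplices (12): [v_0,v_1], [v_0,v_2], [v_0,v_5], [v_1,v_2], [v_1,v_3], [v_1,v_4], [v_1,v_5], [v_2,v_3], [v_2,v_4], [v_2,v_5], [v_3,v_4], [v_4,v_5]
  2-simplices (6): [v_0,v_1,v_2], [v_0,v_2,v_5], [v_1,v_2,v_3], [v_1,v_3,v_4], [v_1,v_4,v_5], [v_2,v_4,v_5]

so the chain groups are C_0 ≅ Z^6, C_1 ≅ Z^12, C_2 ≅ Z^6.

Boundary ∂_1: C_1 → C_0 maps an edge to its endpoints' difference, ∂[p,q] = q − p.
The resulting 6×12 matrix has rank 5, and its Smith normal form has invariant factors (1,1,1,1,1).

∂_2: C_2 → C_1 sends each 2-simplex [p,q,r] to [q,r] − [p,r] + [p,q]. For instance
  ∂[v_1,v_3,v_4] = [v_3,v_4] − [v_1,v_4] + [v_1,v_3],
  ∂[v_1,v_4,v_5] = [v_4,v_5] − [v_1,v_5] + [v_1,v_4].
As a 12×6 matrix over Z this has rank 6, with invariant factors (1,1,1,1,1,1).

Computing H_k = (kernel of ∂_k) / (image of ∂_{k+1}):

  H_0: rank C_0 − rank ∂_1 = 6 − 5 = 1, and the invariant factors of ∂_1 are all 1, so H_0 ≅ Z.
  H_1: rank ker ∂_1 − rank ∂_2 = (12 − 5) − 6 = 1, and the invariant factors of ∂_2 are all 1, so H_1 ≅ Z.
  H_2: rank ker ∂_2 − rank ∂_3 = (6 − 6) − 0 = 0, and there is no ∂_3, so H_2 ≅ 0.

(K is a triangulation of the cylinder S^1 x I.)

H_0 ≅ Z,  H_1 ≅ Z,  H_2 = 0.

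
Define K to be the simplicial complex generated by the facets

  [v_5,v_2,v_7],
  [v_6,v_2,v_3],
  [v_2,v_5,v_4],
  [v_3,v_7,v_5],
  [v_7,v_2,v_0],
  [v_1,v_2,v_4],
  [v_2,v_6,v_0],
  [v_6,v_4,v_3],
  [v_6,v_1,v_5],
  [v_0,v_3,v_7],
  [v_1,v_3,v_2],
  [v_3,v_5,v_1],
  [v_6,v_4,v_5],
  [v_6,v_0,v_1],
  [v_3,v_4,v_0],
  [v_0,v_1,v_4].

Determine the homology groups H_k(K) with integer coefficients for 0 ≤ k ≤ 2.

Fix the vertex order v_0 < v_1 < v_2 < v_3 < v_4 < v_5 < v_6 < v_7 and write every simplex with vertices in increasing order. Then dim K = 2 and the simplices of K are:

  0-simplices (8): [v_0], [v_1], [v_2], [v_3], [v_4], [v_5], [v_6], [v_7]
  1-simplices (24): (24 of them)
  2-simplices (16): (16 of them)

Hence C_0 ≅ Z^8, C_1 ≅ Z^24, C_2 ≅ Z^16.

The boundary map ∂_1: C_1 → C_0 is given by ∂[p,q] = [q] − [p]. For instance
  ∂[v_0,v_3] = [v_3] − [v_0].
The 8×24 boundary matrix has rank 7 and Smith normal form diag(1,1,1,1,1,1,1).

Boundary ∂_2: C_2 → C_1 acts by ∂[p,q,r] = [q,r] − [p,r] + [p,q]. For instance
  ∂[v_2,v_4,v_5] = [v_4,v_5] − [v_2,v_5] + [v_2,v_4],
  ∂[v_0,v_2,v_6] = [v_2,v_6] − [v_0,v_6] + [v_0,v_2].
The 24×16 boundary matrix has rank 15 and Smith normal form diag(1,1,1,1,1,1,1,1,1,1,1,1,1,1,1).

From H_k ≅ ker(∂_k) / im(∂_{k+1}) we obtain:

  H_0: rank C_0 − rank ∂_1 = 8 − 7 = 1, and the invariant factors of ∂_1 are all 1, so H_0 ≅ Z.
  H_1: rank ker ∂_1 − rank ∂_2 = (24 − 7) − 15 = 2, and the invariant factors of ∂_2 are all 1, so H_1 ≅ Z^2.
  H_2: rank ker ∂_2 − rank ∂_3 = (16 − 15) − 0 = 1, and there is no ∂_3, so H_2 ≅ Z.

H_0 ≅ Z,  H_1 ≅ Z^2,  H_2 ≅ Z.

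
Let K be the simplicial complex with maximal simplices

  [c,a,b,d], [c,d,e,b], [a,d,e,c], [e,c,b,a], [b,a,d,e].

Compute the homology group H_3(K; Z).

Order the vertices as a < b < c < d < e. Listing each simplex with vertices in this order, K has dimension 3 with simplices:

  0-simplices (5): a, b, c, d, e
  1-simplices (10): ab, ac, ad, ae, bc, bd, be, cd, ce, de
  2-simplices (10): abc, abd, abe, acd, ace, ade, bcd, bce, bde, cde
  3-simplices (5): abcd, abce, abde, acde, bcde

so the chain groups are C_0 ≅ Z^5, C_1 ≅ Z^10, C_2 ≅ Z^10, C_3 ≅ Z^5.

Boundary ∂_1: C_1 → C_0 maps an edge to its endpoints' difference, ∂[p,q] = q − p.
As a 5×10 matrix over Z this has rank 4, with invariant factors (1,1,1,1).

The boundary map ∂_2: C_2 → C_1 maps a triangle to the signed sum of its edges. For instance
  ∂bde = de − be + bd,
  ∂abd = bd − ad + ab.
The 10×10 boundary matrix has rank 6 and Smith normal form diag(1,1,1,1,1,1).

Boundary ∂_3: C_3 → C_2 sends each 3-simplex σ to the alternating sum Σ_i (−1)^i (σ with its i-th vertex removed). For instance
  ∂abde = bde − ade + abe − abd,
  ∂acde = cde − ade + ace − acd.
This gives a 10×5 integer matrix of rank 4; reducing to Smith normal form yields diagonal entries (1,1,1,1).

Now H_k = ker ∂_k / im ∂_{k+1}, so:

  H_3: rank ker ∂_3 − rank ∂_4 = (5 − 4) − 0 = 1, and there is no ∂_4, so H_3 ≅ Z.

(K is a triangulation of the 3-sphere S^3.)

H_3 ≅ Z.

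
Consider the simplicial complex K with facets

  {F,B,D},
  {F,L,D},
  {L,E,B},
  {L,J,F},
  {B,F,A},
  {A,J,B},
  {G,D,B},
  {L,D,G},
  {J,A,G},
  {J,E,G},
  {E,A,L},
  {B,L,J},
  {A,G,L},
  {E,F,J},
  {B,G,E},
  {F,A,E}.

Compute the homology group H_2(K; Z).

Take the total order A < B < D < E < F < G < J < L on the vertex set. Then K (dimension 2) consists of the simplices:

  0-simplices (8): A, B, D, E, F, G, J, L
  1-simplices (24): AB, AE, AF, AG, AJ, AL, BD, BE, BF, BG, BJ, BL, DF, DG, DL, EF, EG, EJ, EL, FJ, FL, GJ, GL, JL
  2-simplices (16): ABF, ABJ, AEF, AEL, AGJ, AGL, BDF, BDG, BEG, BEL, BJL, DFL, DGL, EFJ, EGJ, FJL

so the chain groups are C_0 ≅ Z^8, C_1 ≅ Z^24, C_2 ≅ Z^16.

The boundary map ∂_1: C_1 → C_0 sends each edge [p,q] (with p < q) to q − p. For instance
  ∂JL = L − J.
The resulting 8×24 matrix has rank 7, and its Smith normal form has invariant factors (1,1,1,1,1,1,1).

Boundary ∂_2: C_2 → C_1 acts by ∂[p,q,r] = [q,r] − [p,r] + [p,q]. For instance
  ∂ABJ = BJ − AJ + AB,
  ∂ABF = BF − AF + AB.
As a 24×16 matrix over Z this has rank 15, with invariant factors (1,1,1,1,1,1,1,1,1,1,1,1,1,1,1).

Reading off H_k = ker ∂_k / im ∂_{k+1}:

  H_2: rank ker ∂_2 − rank ∂_3 = (16 − 15) − 0 = 1, and there is no ∂_3, so H_2 = Z.

H_2 ≅ Z.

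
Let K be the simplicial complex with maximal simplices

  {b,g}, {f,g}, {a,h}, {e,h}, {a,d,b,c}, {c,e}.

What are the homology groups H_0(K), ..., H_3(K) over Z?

Fix the vertex order a < b < c < d < e < f < g < h and write every simplex with vertices in increasing order. Then dim K = 3 and the simplices of K are:

  0-simplices (8): a, b, c, d, e, f, g, h
  1-simplices (11): ab, ac, ad, ah, bc, bd, bg, cd, ce, eh, fg
  2-simplices (4): abc, abd, acd, bcd
  3-simplices (1): abcd

giving chain groups C_0 ≅ Z^8, C_1 ≅ Z^11, C_2 ≅ Z^4, C_3 ≅ Z^1.

∂_1: C_1 → C_0 is given by ∂[p,q] = [q] − [p].
This gives a 8×11 integer matrix of rank 7; reducing to Smith normal form yields diagonal entries (1,1,1,1,1,1,1).

∂_2: C_2 → C_1 acts by ∂[p,q,r] = [q,r] − [p,r] + [p,q]. For instance
  ∂bcd = cd − bd + bc,
  ∂acd = cd − ad + ac.
This gives a 11×4 integer matrix of rank 3; reducing to Smith normal form yields diagonal entries (1,1,1).

∂_3: C_3 → C_2 sends each 3-simplex σ to the alternating sum Σ_i (−1)^i (σ with its i-th vertex removed). For instance
  ∂abcd = bcd − acd + abd − abc.
The 4×1 boundary matrix has rank 1 and Smith normal form diag(1).

From H_k ≅ ker(∂_k) / im(∂_{k+1}) we obtain:

  H_0: rank C_0 − rank ∂_1 = 8 − 7 = 1, and the invariant factors of ∂_1 are all 1, so H_0 ≅ Z.
  H_1: rank ker ∂_1 − rank ∂_2 = (11 − 7) − 3 = 1, and the invariant factors of ∂_2 are all 1, so H_1 ≅ Z.
  H_2: rank ker ∂_2 − rank ∂_3 = (4 − 3) − 1 = 0, and the invariant factors of ∂_3 are all 1, so H_2 ≅ 0.
  H_3: rank ker ∂_3 − rank ∂_4 = (1 − 1) − 0 = 0, and there is no ∂_4, so H_3 ≅ 0.

H_0 ≅ Z,  H_1 ≅ Z,  H_2 = 0,  H_3 = 0.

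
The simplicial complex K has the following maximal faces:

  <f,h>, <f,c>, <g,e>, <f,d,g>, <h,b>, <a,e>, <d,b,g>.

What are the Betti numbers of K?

b_0 = 1, b_1 = 1, b_2 = 0.

Fix the vertex order a < b < c < d < e < f < g < h and write every simplex with vertices in increasing order. Then dim K = 2 and the simplices of K are:

  0-simplices (8): a, b, c, d, e, f, g, h
  1-simplices (10): ae, bd, bg, bh, cf, df, dg, eg, fg, fh
  2-simplices (2): bdg, dfg

Hence C_0 ≅ Z^8, C_1 ≅ Z^10, C_2 ≅ Z^2.

The boundary map ∂_1: C_1 → C_0 maps an edge to its endpoints' difference, ∂[p,q] = q − p. For instance
  ∂eg = g − e.
As a 8×10 matrix over Z this has rank 7, with invariant factors (1,1,1,1,1,1,1).

∂_2: C_2 → C_1 maps a triangle to the signed sum of its edges. For instance
  ∂bdg = dg − bg + bd,
  ∂dfg = fg − dg + df.
This gives a 10×2 integer matrix of rank 2; reducing to Smith normal form yields diagonal entries (1,1).

Reading off H_k = ker ∂_k / im ∂_{k+1}:

  H_0: rank C_0 − rank ∂_1 = 8 − 7 = 1, and the invariant factors of ∂_1 are all 1, so H_0 = Z.
  H_1: rank ker ∂_1 − rank ∂_2 = (10 − 7) − 2 = 1, and the invariant factors of ∂_2 are all 1, so H_1 = Z.
  H_2: rank ker ∂_2 − rank ∂_3 = (2 − 2) − 0 = 0, and there is no ∂_3, so H_2 = 0.

Hence the Betti numbers are b_0 = 1, b_1 = 1, b_2 = 0.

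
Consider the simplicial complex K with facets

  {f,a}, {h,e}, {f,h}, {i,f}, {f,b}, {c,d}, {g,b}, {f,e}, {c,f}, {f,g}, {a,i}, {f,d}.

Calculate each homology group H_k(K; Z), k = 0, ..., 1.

We work with the vertex ordering a < b < c < d < e < f < g < h < i. The simplices of K, each written with vertices in increasing order, are:

  0-simplices (9): a, b, c, d, e, f, g, h, i
  1-simplices (12): af, ai, bf, bg, cd, cf, df, ef, eh, fg, fh, fi

giving chain groups C_0 ≅ Z^9, C_1 ≅ Z^12.

∂_1: C_1 → C_0 sends each edge [p,q] (with p < q) to q − p. For instance
  ∂fi = i − f.
This gives a 9×12 integer matrix of rank 8; reducing to Smith normal form yields diagonal entries (1,1,1,1,1,1,1,1).

Now H_k = ker ∂_k / im ∂_{k+1}, so:

  H_0: rank C_0 − rank ∂_1 = 9 − 8 = 1, and the invariant factors of ∂_1 are all 1, so H_0 ≅ Z.
  H_1: rank ker ∂_1 − rank ∂_2 = (12 − 8) − 0 = 4, and there is no ∂_2, so H_1 ≅ Z^4.

As a check, the Euler characteristic is 9 − 12 = -3, which agrees with 1 − 4 = -3.

H_0 = Z,  H_1 = Z^4.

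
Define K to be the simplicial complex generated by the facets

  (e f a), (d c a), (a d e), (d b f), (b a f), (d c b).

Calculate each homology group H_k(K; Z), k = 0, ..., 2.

H_0 ≅ Z,  H_1 ≅ Z,  H_2 = 0.

K has 6 vertices, 12 edges, 6 triangles.
rank ∂_0 = 0, rank ∂_1 = 5 ⇒ b_0 = 6 − 0 − 5 = 1; all invariant factors of ∂_1 are 1 so no torsion. So H_0 ≅ Z.
rank ∂_1 = 5, rank ∂_2 = 6 ⇒ b_1 = 12 − 5 − 6 = 1; all invariant factors of ∂_2 are 1 so no torsion. So H_1 ≅ Z.
rank ∂_2 = 6, rank ∂_3 = 0 ⇒ b_2 = 6 − 6 − 0 = 0. So H_2 ≅ 0.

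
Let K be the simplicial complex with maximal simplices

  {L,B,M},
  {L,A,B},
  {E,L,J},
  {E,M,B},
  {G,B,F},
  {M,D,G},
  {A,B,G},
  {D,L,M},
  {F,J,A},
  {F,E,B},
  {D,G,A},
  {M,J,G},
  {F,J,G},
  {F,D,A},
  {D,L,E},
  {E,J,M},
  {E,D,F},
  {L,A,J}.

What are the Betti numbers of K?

b_0 = 1, b_1 = 1, b_2 = 0.

K has 9 vertices, 27 edges, 18 triangles.
rank ∂_0 = 0, rank ∂_1 = 8 ⇒ b_0 = 9 − 0 − 8 = 1; all invariant factors of ∂_1 are 1 so no torsion. So H_0 ≅ Z.
rank ∂_1 = 8, rank ∂_2 = 18 ⇒ b_1 = 27 − 8 − 18 = 1; ∂_2 has invariant factor(s) [2] giving torsion. So H_1 ≅ Z ⊕ Z/2.
rank ∂_2 = 18, rank ∂_3 = 0 ⇒ b_2 = 18 − 18 − 0 = 0. So H_2 ≅ 0.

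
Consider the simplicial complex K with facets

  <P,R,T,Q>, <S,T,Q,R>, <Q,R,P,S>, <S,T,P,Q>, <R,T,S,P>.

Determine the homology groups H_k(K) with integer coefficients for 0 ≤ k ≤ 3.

Fix the vertex order P < Q < R < S < T and write every simplex with vertices in increasing order. Then dim K = 3 and the simplices of K are:

  0-simplices (5): P, Q, R, S, T
  1-simplices (10): PQ, PR, PS, PT, QR, QS, QT, RS, RT, ST
  2-simplices (10): PQR, PQS, PQT, PRS, PRT, PST, QRS, QRT, QST, RST
  3-simplices (5): PQRS, PQRT, PQST, PRST, QRST

so the chain groups are C_0 ≅ Z^5, C_1 ≅ Z^10, C_2 ≅ Z^10, C_3 ≅ Z^5.

Boundary ∂_1: C_1 → C_0 sends each edge [p,q] (with p < q) to q − p. For instance
  ∂QR = R − Q.
The 5×10 boundary matrix has rank 4 and Smith normal form diag(1,1,1,1).

The boundary map ∂_2: C_2 → C_1 acts by ∂[p,q,r] = [q,r] − [p,r] + [p,q]. For instance
  ∂QST = ST − QT + QS,
  ∂PRS = RS − PS + PR.
The 10×10 boundary matrix has rank 6 and Smith normal form diag(1,1,1,1,1,1).

The boundary map ∂_3: C_3 → C_2 sends each 3-simplex σ to the alternating sum Σ_i (−1)^i (σ with its i-th vertex removed). For instance
  ∂PRST = RST − PST + PRT − PRS,
  ∂PQRT = QRT − PRT + PQT − PQR.
The resulting 10×5 matrix has rank 4, and its Smith normal form has invariant factors (1,1,1,1).

From H_k ≅ ker(∂_k) / im(∂_{k+1}) we obtain:

  H_0: rank C_0 − rank ∂_1 = 5 − 4 = 1, and the invariant factors of ∂_1 are all 1, so H_0 ≅ Z.
  H_1: rank ker ∂_1 − rank ∂_2 = (10 − 4) − 6 = 0, and the invariant factors of ∂_2 are all 1, so H_1 ≅ 0.
  H_2: rank ker ∂_2 − rank ∂_3 = (10 − 6) − 4 = 0, and the invariant factors of ∂_3 are all 1, so H_2 ≅ 0.
  H_3: rank ker ∂_3 − rank ∂_4 = (5 − 4) − 0 = 1, and there is no ∂_4, so H_3 ≅ Z.

As a check, the Euler characteristic is 5 − 10 + 10 − 5 = 0, which agrees with 1 − 0 + 0 − 1 = 0.
(K is a triangulation of the 3-sphere S^3.)

H_0 ≅ Z,  H_1 = 0,  H_2 = 0,  H_3 ≅ Z.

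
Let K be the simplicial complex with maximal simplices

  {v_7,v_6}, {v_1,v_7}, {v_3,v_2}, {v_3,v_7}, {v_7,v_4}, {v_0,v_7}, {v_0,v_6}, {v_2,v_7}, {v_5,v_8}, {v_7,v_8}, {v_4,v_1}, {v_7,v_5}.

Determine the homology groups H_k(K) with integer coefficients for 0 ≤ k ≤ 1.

H_0 = Z,  H_1 = Z^4.

Order the vertices as v_0 < v_1 < v_2 < v_3 < v_4 < v_5 < v_6 < v_7 < v_8. Listing each simplex with vertices in this order, K has dimension 1 with simplices:

  0-simplices (9): [v_0], [v_1], [v_2], [v_3], [v_4], [v_5], [v_6], [v_7], [v_8]
  1-simplices (12): [v_0,v_6], [v_0,v_7], [v_1,v_4], [v_1,v_7], [v_2,v_3], [v_2,v_7], [v_3,v_7], [v_4,v_7], [v_5,v_7], [v_5,v_8], [v_6,v_7], [v_7,v_8]

Hence C_0 ≅ Z^9, C_1 ≅ Z^12.

The boundary map ∂_1: C_1 → C_0 is given by ∂[p,q] = [q] − [p].
The resulting 9×12 matrix has rank 8, and its Smith normal form has invariant factors (1,1,1,1,1,1,1,1).

From H_k ≅ ker(∂_k) / im(∂_{k+1}) we obtain:

  H_0: rank C_0 − rank ∂_1 = 9 − 8 = 1, and the invariant factors of ∂_1 are all 1, so H_0 ≅ Z.
  H_1: rank ker ∂_1 − rank ∂_2 = (12 − 8) − 0 = 4, and there is no ∂_2, so H_1 ≅ Z^4.

As a check, the Euler characteristic is 9 − 12 = -3, which agrees with 1 − 4 = -3.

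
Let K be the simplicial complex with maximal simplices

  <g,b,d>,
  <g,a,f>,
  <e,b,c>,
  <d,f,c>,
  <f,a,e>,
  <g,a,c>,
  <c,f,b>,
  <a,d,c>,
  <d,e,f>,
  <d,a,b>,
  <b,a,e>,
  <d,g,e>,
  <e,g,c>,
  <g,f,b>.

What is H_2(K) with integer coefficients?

H_2 = Z.

Fix the vertex order a < b < c < d < e < f < g and write every simplex with vertices in increasing order. Then dim K = 2 and the simplices of K are:

  0-simplices (7): a, b, c, d, e, f, g
  1-simplices (21): ab, ac, ad, ae, af, ag, bc, bd, be, bf, bg, cd, ce, cf, cg, de, df, dg, ef, eg, fg
  2-simplices (14): abd, abe, acd, acg, aef, afg, bce, bcf, bdg, bfg, cdf, ceg, def, deg

so the chain groups are C_0 ≅ Z^7, C_1 ≅ Z^21, C_2 ≅ Z^14.

The boundary map ∂_1: C_1 → C_0 sends each edge [p,q] (with p < q) to q − p. For instance
  ∂cd = d − c.
The resulting 7×21 matrix has rank 6, and its Smith normal form has invariant factors (1,1,1,1,1,1).

The boundary map ∂_2: C_2 → C_1 maps a triangle to the signed sum of its edges. For instance
  ∂bcf = cf − bf + bc,
  ∂acg = cg − ag + ac.
This gives a 21×14 integer matrix of rank 13; reducing to Smith normal form yields diagonal entries (1,1,1,1,1,1,1,1,1,1,1,1,1).

Now H_k = ker ∂_k / im ∂_{k+1}, so:

  H_2: rank ker ∂_2 − rank ∂_3 = (14 − 13) − 0 = 1, and there is no ∂_3, so H_2 ≅ Z.

(K is a triangulation of the torus T^2.)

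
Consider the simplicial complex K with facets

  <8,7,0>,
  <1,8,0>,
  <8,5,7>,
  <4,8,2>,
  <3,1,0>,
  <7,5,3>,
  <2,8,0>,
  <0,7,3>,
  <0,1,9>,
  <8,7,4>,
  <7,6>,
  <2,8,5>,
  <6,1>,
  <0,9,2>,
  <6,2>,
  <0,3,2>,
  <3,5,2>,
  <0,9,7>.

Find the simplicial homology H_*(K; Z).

We work with the vertex ordering 0 < 1 < 2 < 3 < 4 < 5 < 6 < 7 < 8 < 9. The simplices of K, each written with vertices in increasing order, are:

  0-simplices (10): [0], [1], [2], [3], [4], [5], [6], [7], [8], [9]
  1-simplices (25): (25 of them)
  2-simplices (15): [0,1,3], [0,1,8], [0,1,9], [0,2,3], [0,2,8], [0,2,9], [0,3,7], [0,7,8], [0,7,9], [2,3,5], [2,4,8], [2,5,8], [3,5,7], [4,7,8], [5,7,8]

Hence C_0 ≅ Z^10, C_1 ≅ Z^25, C_2 ≅ Z^15.

Boundary ∂_1: C_1 → C_0 is given by ∂[p,q] = [q] − [p]. For instance
  ∂[1,3] = [3] − [1].
This gives a 10×25 integer matrix of rank 9; reducing to Smith normal form yields diagonal entries (1,1,1,1,1,1,1,1,1).

Boundary ∂_2: C_2 → C_1 sends each 2-simplex [p,q,r] to [q,r] − [p,r] + [p,q]. For instance
  ∂[5,7,8] = [7,8] − [5,8] + [5,7],
  ∂[0,2,8] = [2,8] − [0,8] + [0,2].
The 25×15 boundary matrix has rank 14 and Smith normal form diag(1,1,1,1,1,1,1,1,1,1,1,1,1,1).

Computing H_k = (kernel of ∂_k) / (image of ∂_{k+1}):

  H_0: rank C_0 − rank ∂_1 = 10 − 9 = 1, and the invariant factors of ∂_1 are all 1, so H_0 = Z.
  H_1: rank ker ∂_1 − rank ∂_2 = (25 − 9) − 14 = 2, and the invariant factors of ∂_2 are all 1, so H_1 = Z^2.
  H_2: rank ker ∂_2 − rank ∂_3 = (15 − 14) − 0 = 1, and there is no ∂_3, so H_2 = Z.

As a check, the Euler characteristic is 10 − 25 + 15 = 0, which agrees with 1 − 2 + 1 = 0.

H_0 = Z,  H_1 = Z^2,  H_2 = Z.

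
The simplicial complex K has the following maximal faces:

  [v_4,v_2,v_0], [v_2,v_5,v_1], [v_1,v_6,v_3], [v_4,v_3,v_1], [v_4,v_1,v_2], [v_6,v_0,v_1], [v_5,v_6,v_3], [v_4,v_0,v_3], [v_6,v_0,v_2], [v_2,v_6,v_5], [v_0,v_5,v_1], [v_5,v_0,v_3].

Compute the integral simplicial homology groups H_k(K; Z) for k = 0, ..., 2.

Fix the vertex order v_0 < v_1 < v_2 < v_3 < v_4 < v_5 < v_6 and write every simplex with vertices in increasing order. Then dim K = 2 and the simplices of K are:

  0-simplices (7): [v_0], [v_1], [v_2], [v_3], [v_4], [v_5], [v_6]
  1-simplices (18): (18 of them)
  2-simplices (12): (12 of them)

so the chain groups are C_0 ≅ Z^7, C_1 ≅ Z^18, C_2 ≅ Z^12.

The boundary map ∂_1: C_1 → C_0 maps an edge to its endpoints' difference, ∂[p,q] = q − p. For instance
  ∂[v_0,v_5] = [v_5] − [v_0].
This gives a 7×18 integer matrix of rank 6; reducing to Smith normal form yields diagonal entries (1,1,1,1,1,1).

∂_2: C_2 → C_1 maps a triangle to the signed sum of its edges. For instance
  ∂[v_1,v_2,v_5] = [v_2,v_5] − [v_1,v_5] + [v_1,v_2],
  ∂[v_0,v_1,v_6] = [v_1,v_6] − [v_0,v_6] + [v_0,v_1].
The 18×12 boundary matrix has rank 12 and Smith normal form diag(1,1,1,1,1,1,1,1,1,1,1,2).

Reading off H_k = ker ∂_k / im ∂_{k+1}:

  H_0: rank C_0 − rank ∂_1 = 7 − 6 = 1, and the invariant factors of ∂_1 are all 1, so H_0 = Z.
  H_1: rank ker ∂_1 − rank ∂_2 = (18 − 6) − 12 = 0, and ∂_2 has invariant factor 2 > 1, so H_1 = Z/2.
  H_2: rank ker ∂_2 − rank ∂_3 = (12 − 12) − 0 = 0, and there is no ∂_3, so H_2 = 0.

(K is a triangulation of the real projective plane RP^2.)

H_0 = Z,  H_1 = Z/2,  H_2 = 0.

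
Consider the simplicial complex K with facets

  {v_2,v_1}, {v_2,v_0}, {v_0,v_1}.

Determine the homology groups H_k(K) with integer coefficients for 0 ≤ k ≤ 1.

H_0 = Z,  H_1 = Z.

Take the total order v_0 < v_1 < v_2 on the vertex set. Then K (dimension 1) consists of the simplices:

  0-simplices (3): [v_0], [v_1], [v_2]
  1-simplices (3): [v_0,v_1], [v_0,v_2], [v_1,v_2]

Hence C_0 ≅ Z^3, C_1 ≅ Z^3.

∂_1: C_1 → C_0 maps an edge to its endpoints' difference, ∂[p,q] = q − p. For instance
  ∂[v_0,v_1] = [v_1] − [v_0].
The resulting 3×3 matrix has rank 2, and its Smith normal form has invariant factors (1,1).

Now H_k = ker ∂_k / im ∂_{k+1}, so:

  H_0: rank C_0 − rank ∂_1 = 3 − 2 = 1, and the invariant factors of ∂_1 are all 1, so H_0 = Z.
  H_1: rank ker ∂_1 − rank ∂_2 = (3 − 2) − 0 = 1, and there is no ∂_2, so H_1 = Z.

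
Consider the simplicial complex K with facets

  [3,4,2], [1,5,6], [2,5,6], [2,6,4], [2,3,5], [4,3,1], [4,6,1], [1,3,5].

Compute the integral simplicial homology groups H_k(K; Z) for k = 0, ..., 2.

Fix the vertex order 1 < 2 < 3 < 4 < 5 < 6 and write every simplex with vertices in increasing order. Then dim K = 2 and the simplices of K are:

  0-simplices (6): [1], [2], [3], [4], [5], [6]
  1-simplices (12): [1,3], [1,4], [1,5], [1,6], [2,3], [2,4], [2,5], [2,6], [3,4], [3,5], [4,6], [5,6]
  2-simplices (8): [1,3,4], [1,3,5], [1,4,6], [1,5,6], [2,3,4], [2,3,5], [2,4,6], [2,5,6]

giving chain groups C_0 ≅ Z^6, C_1 ≅ Z^12, C_2 ≅ Z^8.

The boundary map ∂_1: C_1 → C_0 is given by ∂[p,q] = [q] − [p].
This gives a 6×12 integer matrix of rank 5; reducing to Smith normal form yields diagonal entries (1,1,1,1,1).

Boundary ∂_2: C_2 → C_1 acts by ∂[p,q,r] = [q,r] − [p,r] + [p,q]. For instance
  ∂[2,3,5] = [3,5] − [2,5] + [2,3],
  ∂[2,4,6] = [4,6] − [2,6] + [2,4].
As a 12×8 matrix over Z this has rank 7, with invariant factors (1,1,1,1,1,1,1).

From H_k ≅ ker(∂_k) / im(∂_{k+1}) we obtain:

  H_0: rank C_0 − rank ∂_1 = 6 − 5 = 1, and the invariant factors of ∂_1 are all 1, so H_0 ≅ Z.
  H_1: rank ker ∂_1 − rank ∂_2 = (12 − 5) − 7 = 0, and the invariant factors of ∂_2 are all 1, so H_1 ≅ 0.
  H_2: rank ker ∂_2 − rank ∂_3 = (8 − 7) − 0 = 1, and there is no ∂_3, so H_2 ≅ Z.

(K is a triangulation of the 2-sphere S^2.)

H_0 = Z,  H_1 = 0,  H_2 = Z.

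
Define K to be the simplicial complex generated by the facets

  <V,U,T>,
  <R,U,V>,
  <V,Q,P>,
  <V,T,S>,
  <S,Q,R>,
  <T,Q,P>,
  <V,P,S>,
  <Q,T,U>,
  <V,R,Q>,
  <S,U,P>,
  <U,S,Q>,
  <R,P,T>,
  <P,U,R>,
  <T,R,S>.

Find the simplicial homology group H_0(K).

We work with the vertex ordering P < Q < R < S < T < U < V. The simplices of K, each written with vertices in increasing order, are:

  0-simplices (7): P, Q, R, S, T, U, V
  1-simplices (21): PQ, PR, PS, PT, PU, PV, QR, QS, QT, QU, QV, RS, RT, RU, RV, ST, SU, SV, TU, TV, UV
  2-simplices (14): PQT, PQV, PRT, PRU, PSU, PSV, QRS, QRV, QSU, QTU, RST, RUV, STV, TUV

giving chain groups C_0 ≅ Z^7, C_1 ≅ Z^21, C_2 ≅ Z^14.

∂_1: C_1 → C_0 sends each edge [p,q] (with p < q) to q − p. For instance
  ∂PR = R − P.
The resulting 7×21 matrix has rank 6, and its Smith normal form has invariant factors (1,1,1,1,1,1).

The boundary map ∂_2: C_2 → C_1 acts by ∂[p,q,r] = [q,r] − [p,r] + [p,q]. For instance
  ∂PQV = QV − PV + PQ,
  ∂RUV = UV − RV + RU.
This gives a 21×14 integer matrix of rank 13; reducing to Smith normal form yields diagonal entries (1,1,1,1,1,1,1,1,1,1,1,1,1).

Computing H_k = (kernel of ∂_k) / (image of ∂_{k+1}):

  H_0: rank C_0 − rank ∂_1 = 7 − 6 = 1, and the invariant factors of ∂_1 are all 1, so H_0 ≅ Z.

(K is a triangulation of the torus T^2.)

H_0 ≅ Z.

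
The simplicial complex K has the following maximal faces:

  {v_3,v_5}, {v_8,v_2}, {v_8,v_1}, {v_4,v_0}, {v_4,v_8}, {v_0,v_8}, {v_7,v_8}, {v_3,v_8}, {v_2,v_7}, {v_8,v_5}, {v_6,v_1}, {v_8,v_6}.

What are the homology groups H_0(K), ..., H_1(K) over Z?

Fix the vertex order v_0 < v_1 < v_2 < v_3 < v_4 < v_5 < v_6 < v_7 < v_8 and write every simplex with vertices in increasing order. Then dim K = 1 and the simplices of K are:

  0-simplices (9): [v_0], [v_1], [v_2], [v_3], [v_4], [v_5], [v_6], [v_7], [v_8]
  1-simplices (12): [v_0,v_4], [v_0,v_8], [v_1,v_6], [v_1,v_8], [v_2,v_7], [v_2,v_8], [v_3,v_5], [v_3,v_8], [v_4,v_8], [v_5,v_8], [v_6,v_8], [v_7,v_8]

Hence C_0 ≅ Z^9, C_1 ≅ Z^12.

∂_1: C_1 → C_0 is given by ∂[p,q] = [q] − [p]. For instance
  ∂[v_1,v_8] = [v_8] − [v_1].
The 9×12 boundary matrix has rank 8 and Smith normal form diag(1,1,1,1,1,1,1,1).

Reading off H_k = ker ∂_k / im ∂_{k+1}:

  H_0: rank C_0 − rank ∂_1 = 9 − 8 = 1, and the invariant factors of ∂_1 are all 1, so H_0 ≅ Z.
  H_1: rank ker ∂_1 − rank ∂_2 = (12 − 8) − 0 = 4, and there is no ∂_2, so H_1 ≅ Z^4.

H_0 = Z,  H_1 = Z^4.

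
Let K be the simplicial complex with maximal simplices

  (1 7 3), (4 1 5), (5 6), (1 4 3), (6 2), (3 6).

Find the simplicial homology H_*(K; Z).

Order the vertices as 1 < 2 < 3 < 4 < 5 < 6 < 7. Listing each simplex with vertices in this order, K has dimension 2 with simplices:

  0-simplices (7): [1], [2], [3], [4], [5], [6], [7]
  1-simplices (10): [1,3], [1,4], [1,5], [1,7], [2,6], [3,4], [3,6], [3,7], [4,5], [5,6]
  2-simplices (3): [1,3,4], [1,3,7], [1,4,5]

Hence C_0 ≅ Z^7, C_1 ≅ Z^10, C_2 ≅ Z^3.

The boundary map ∂_1: C_1 → C_0 is given by ∂[p,q] = [q] − [p].
As a 7×10 matrix over Z this has rank 6, with invariant factors (1,1,1,1,1,1).

∂_2: C_2 → C_1 sends each 2-simplex [p,q,r] to [q,r] − [p,r] + [p,q]. For instance
  ∂[1,4,5] = [4,5] − [1,5] + [1,4],
  ∂[1,3,4] = [3,4] − [1,4] + [1,3].
The 10×3 boundary matrix has rank 3 and Smith normal form diag(1,1,1).

Computing H_k = (kernel of ∂_k) / (image of ∂_{k+1}):

  H_0: rank C_0 − rank ∂_1 = 7 − 6 = 1, and the invariant factors of ∂_1 are all 1, so H_0 ≅ Z.
  H_1: rank ker ∂_1 − rank ∂_2 = (10 − 6) − 3 = 1, and the invariant factors of ∂_2 are all 1, so H_1 ≅ Z.
  H_2: rank ker ∂_2 − rank ∂_3 = (3 − 3) − 0 = 0, and there is no ∂_3, so H_2 ≅ 0.

H_0 ≅ Z,  H_1 ≅ Z,  H_2 = 0.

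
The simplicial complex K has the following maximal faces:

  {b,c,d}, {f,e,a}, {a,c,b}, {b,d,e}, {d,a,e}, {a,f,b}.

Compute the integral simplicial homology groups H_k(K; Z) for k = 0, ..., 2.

Take the total order a < b < c < d < e < f on the vertex set. Then K (dimension 2) consists of the simplices:

  0-simplices (6): a, b, c, d, e, f
  1-simplices (12): ab, ac, ad, ae, af, bc, bd, be, bf, cd, de, ef
  2-simplices (6): abc, abf, ade, aef, bcd, bde

giving chain groups C_0 ≅ Z^6, C_1 ≅ Z^12, C_2 ≅ Z^6.

∂_1: C_1 → C_0 is given by ∂[p,q] = [q] − [p].
This gives a 6×12 integer matrix of rank 5; reducing to Smith normal form yields diagonal entries (1,1,1,1,1).

The boundary map ∂_2: C_2 → C_1 sends each 2-simplex [p,q,r] to [q,r] − [p,r] + [p,q]. For instance
  ∂abf = bf − af + ab,
  ∂bde = de − be + bd.
The resulting 12×6 matrix has rank 6, and its Smith normal form has invariant factors (1,1,1,1,1,1).

Reading off H_k = ker ∂_k / im ∂_{k+1}:

  H_0: rank C_0 − rank ∂_1 = 6 − 5 = 1, and the invariant factors of ∂_1 are all 1, so H_0 ≅ Z.
  H_1: rank ker ∂_1 − rank ∂_2 = (12 − 5) − 6 = 1, and the invariant factors of ∂_2 are all 1, so H_1 ≅ Z.
  H_2: rank ker ∂_2 − rank ∂_3 = (6 − 6) − 0 = 0, and there is no ∂_3, so H_2 ≅ 0.

As a check, the Euler characteristic is 6 − 12 + 6 = 0, which agrees with 1 − 1 + 0 = 0.

H_0 = Z,  H_1 = Z,  H_2 = 0.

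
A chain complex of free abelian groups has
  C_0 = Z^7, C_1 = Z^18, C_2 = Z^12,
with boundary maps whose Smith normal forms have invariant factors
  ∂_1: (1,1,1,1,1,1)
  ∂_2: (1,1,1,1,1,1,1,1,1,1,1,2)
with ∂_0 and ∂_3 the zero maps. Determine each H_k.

H_0 ≅ Z,  H_1 ≅ Z/2Z,  H_2 = 0.

H_0: b_0 = 7 − 0 − 6 = 1; torsion from ∂_1 factors > 1: none. So H_0 ≅ Z.
H_1: b_1 = 18 − 6 − 12 = 0; torsion from ∂_2 factors > 1: [2]. So H_1 ≅ Z/2Z.
H_2: b_2 = 12 − 12 − 0 = 0; torsion from ∂_3 factors > 1: none. So H_2 ≅ 0.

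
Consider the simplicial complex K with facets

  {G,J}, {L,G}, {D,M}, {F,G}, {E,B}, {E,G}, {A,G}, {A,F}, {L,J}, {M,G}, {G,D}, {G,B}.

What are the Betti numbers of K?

b_0 = 1, b_1 = 4.

K has 9 vertices, 12 edges.
rank ∂_0 = 0, rank ∂_1 = 8 ⇒ b_0 = 9 − 0 − 8 = 1; all invariant factors of ∂_1 are 1 so no torsion. So H_0 = Z.
rank ∂_1 = 8, rank ∂_2 = 0 ⇒ b_1 = 12 − 8 − 0 = 4. So H_1 = Z^4.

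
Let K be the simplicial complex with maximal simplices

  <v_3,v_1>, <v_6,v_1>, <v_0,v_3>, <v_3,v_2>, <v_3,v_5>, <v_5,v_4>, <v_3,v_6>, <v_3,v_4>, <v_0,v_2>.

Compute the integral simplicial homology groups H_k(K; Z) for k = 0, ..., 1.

H_0 = Z,  H_1 = Z^3.

We work with the vertex ordering v_0 < v_1 < v_2 < v_3 < v_4 < v_5 < v_6. The simplices of K, each written with vertices in increasing order, are:

  0-simplices (7): [v_0], [v_1], [v_2], [v_3], [v_4], [v_5], [v_6]
  1-simplices (9): [v_0,v_2], [v_0,v_3], [v_1,v_3], [v_1,v_6], [v_2,v_3], [v_3,v_4], [v_3,v_5], [v_3,v_6], [v_4,v_5]

so the chain groups are C_0 ≅ Z^7, C_1 ≅ Z^9.

∂_1: C_1 → C_0 maps an edge to its endpoints' difference, ∂[p,q] = q − p.
The 7×9 boundary matrix has rank 6 and Smith normal form diag(1,1,1,1,1,1).

Now H_k = ker ∂_k / im ∂_{k+1}, so:

  H_0: rank C_0 − rank ∂_1 = 7 − 6 = 1, and the invariant factors of ∂_1 are all 1, so H_0 = Z.
  H_1: rank ker ∂_1 − rank ∂_2 = (9 − 6) − 0 = 3, and there is no ∂_2, so H_1 = Z^3.

(K is a triangulation of a wedge of 3 circles.)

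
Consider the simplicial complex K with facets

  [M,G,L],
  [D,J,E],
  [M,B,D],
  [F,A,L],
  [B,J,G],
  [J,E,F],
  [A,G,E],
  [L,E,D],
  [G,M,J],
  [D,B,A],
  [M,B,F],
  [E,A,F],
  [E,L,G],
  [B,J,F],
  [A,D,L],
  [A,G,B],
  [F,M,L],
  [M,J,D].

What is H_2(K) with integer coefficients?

Order the vertices as A < B < D < E < F < G < J < L < M. Listing each simplex with vertices in this order, K has dimension 2 with simplices:

  0-simplices (9): A, B, D, E, F, G, J, L, M
  1-simplices (27): AB, AD, AE, AF, AG, AL, BD, BF, BG, BJ, BM, DE, DJ, DL, DM, EF, EG, EJ, EL, FJ, FL, FM, GJ, GL, GM, JM, LM
  2-simplices (18): ABD, ABG, ADL, AEF, AEG, AFL, BDM, BFJ, BFM, BGJ, DEJ, DEL, DJM, EFJ, EGL, FLM, GJM, GLM

giving chain groups C_0 ≅ Z^9, C_1 ≅ Z^27, C_2 ≅ Z^18.

The boundary map ∂_1: C_1 → C_0 is given by ∂[p,q] = [q] − [p]. For instance
  ∂AG = G − A.
The 9×27 boundary matrix has rank 8 and Smith normal form diag(1,1,1,1,1,1,1,1).

The boundary map ∂_2: C_2 → C_1 maps a triangle to the signed sum of its edges. For instance
  ∂DJM = JM − DM + DJ,
  ∂GJM = JM − GM + GJ.
The 27×18 boundary matrix has rank 18 and Smith normal form diag(1,1,1,1,1,1,1,1,1,1,1,1,1,1,1,1,1,2).

Computing H_k = (kernel of ∂_k) / (image of ∂_{k+1}):

  H_2: rank ker ∂_2 − rank ∂_3 = (18 − 18) − 0 = 0, and there is no ∂_3, so H_2 = 0.

H_2 = 0.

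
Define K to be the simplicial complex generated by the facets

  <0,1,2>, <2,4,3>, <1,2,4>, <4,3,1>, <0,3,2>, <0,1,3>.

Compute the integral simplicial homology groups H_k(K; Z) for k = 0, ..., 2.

We work with the vertex ordering 0 < 1 < 2 < 3 < 4. The simplices of K, each written with vertices in increasing order, are:

  0-simplices (5): [0], [1], [2], [3], [4]
  1-simplices (9): [0,1], [0,2], [0,3], [1,2], [1,3], [1,4], [2,3], [2,4], [3,4]
  2-simplices (6): [0,1,2], [0,1,3], [0,2,3], [1,2,4], [1,3,4], [2,3,4]

giving chain groups C_0 ≅ Z^5, C_1 ≅ Z^9, C_2 ≅ Z^6.

Boundary ∂_1: C_1 → C_0 is given by ∂[p,q] = [q] − [p].
The 5×9 boundary matrix has rank 4 and Smith normal form diag(1,1,1,1).

The boundary map ∂_2: C_2 → C_1 sends each 2-simplex [p,q,r] to [q,r] − [p,r] + [p,q]. For instance
  ∂[1,2,4] = [2,4] − [1,4] + [1,2],
  ∂[0,2,3] = [2,3] − [0,3] + [0,2].
The resulting 9×6 matrix has rank 5, and its Smith normal form has invariant factors (1,1,1,1,1).

Reading off H_k = ker ∂_k / im ∂_{k+1}:

  H_0: rank C_0 − rank ∂_1 = 5 − 4 = 1, and the invariant factors of ∂_1 are all 1, so H_0 ≅ Z.
  H_1: rank ker ∂_1 − rank ∂_2 = (9 − 4) − 5 = 0, and the invariant factors of ∂_2 are all 1, so H_1 ≅ 0.
  H_2: rank ker ∂_2 − rank ∂_3 = (6 − 5) − 0 = 1, and there is no ∂_3, so H_2 ≅ Z.

As a check, the Euler characteristic is 5 − 9 + 6 = 2, which agrees with 1 − 0 + 1 = 2.

H_0 = Z,  H_1 = 0,  H_2 = Z.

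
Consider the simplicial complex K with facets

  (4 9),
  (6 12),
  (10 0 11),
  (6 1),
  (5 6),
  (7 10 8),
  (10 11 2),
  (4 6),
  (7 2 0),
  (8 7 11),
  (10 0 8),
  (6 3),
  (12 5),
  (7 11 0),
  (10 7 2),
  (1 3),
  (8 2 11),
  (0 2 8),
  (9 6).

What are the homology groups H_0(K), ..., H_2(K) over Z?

H_0 = Z^2,  H_1 = Z^3 ⊕ Z/2,  H_2 = 0.

K has 13 vertices, 24 edges, 10 triangles.
rank ∂_0 = 0, rank ∂_1 = 11 ⇒ b_0 = 13 − 0 − 11 = 2; all invariant factors of ∂_1 are 1 so no torsion. So H_0 = Z^2.
rank ∂_1 = 11, rank ∂_2 = 10 ⇒ b_1 = 24 − 11 − 10 = 3; ∂_2 has invariant factor(s) [2] giving torsion. So H_1 = Z^3 ⊕ Z/2.
rank ∂_2 = 10, rank ∂_3 = 0 ⇒ b_2 = 10 − 10 − 0 = 0. So H_2 = 0.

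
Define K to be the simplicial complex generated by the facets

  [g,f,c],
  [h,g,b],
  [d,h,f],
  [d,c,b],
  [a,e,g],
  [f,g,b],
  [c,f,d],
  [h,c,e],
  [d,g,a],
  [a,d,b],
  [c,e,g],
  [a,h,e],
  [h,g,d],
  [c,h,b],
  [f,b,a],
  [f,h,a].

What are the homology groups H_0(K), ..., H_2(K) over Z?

Take the total order a < b < c < d < e < f < g < h on the vertex set. Then K (dimension 2) consists of the simplices:

  0-simplices (8): a, b, c, d, e, f, g, h
  1-simplices (24): ab, ad, ae, af, ag, ah, bc, bd, bf, bg, bh, cd, ce, cf, cg, ch, df, dg, dh, eg, eh, fg, fh, gh
  2-simplices (16): abd, abf, adg, aeg, aeh, afh, bcd, bch, bfg, bgh, cdf, ceg, ceh, cfg, dfh, dgh

Hence C_0 ≅ Z^8, C_1 ≅ Z^24, C_2 ≅ Z^16.

Boundary ∂_1: C_1 → C_0 maps an edge to its endpoints' difference, ∂[p,q] = q − p. For instance
  ∂af = f − a.
As a 8×24 matrix over Z this has rank 7, with invariant factors (1,1,1,1,1,1,1).

∂_2: C_2 → C_1 sends each 2-simplex [p,q,r] to [q,r] − [p,r] + [p,q]. For instance
  ∂abd = bd − ad + ab,
  ∂cdf = df − cf + cd.
This gives a 24×16 integer matrix of rank 15; reducing to Smith normal form yields diagonal entries (1,1,1,1,1,1,1,1,1,1,1,1,1,1,1).

Now H_k = ker ∂_k / im ∂_{k+1}, so:

  H_0: rank C_0 − rank ∂_1 = 8 − 7 = 1, and the invariant factors of ∂_1 are all 1, so H_0 = Z.
  H_1: rank ker ∂_1 − rank ∂_2 = (24 − 7) − 15 = 2, and the invariant factors of ∂_2 are all 1, so H_1 = Z^2.
  H_2: rank ker ∂_2 − rank ∂_3 = (16 − 15) − 0 = 1, and there is no ∂_3, so H_2 = Z.

H_0 ≅ Z,  H_1 ≅ Z^2,  H_2 ≅ Z.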